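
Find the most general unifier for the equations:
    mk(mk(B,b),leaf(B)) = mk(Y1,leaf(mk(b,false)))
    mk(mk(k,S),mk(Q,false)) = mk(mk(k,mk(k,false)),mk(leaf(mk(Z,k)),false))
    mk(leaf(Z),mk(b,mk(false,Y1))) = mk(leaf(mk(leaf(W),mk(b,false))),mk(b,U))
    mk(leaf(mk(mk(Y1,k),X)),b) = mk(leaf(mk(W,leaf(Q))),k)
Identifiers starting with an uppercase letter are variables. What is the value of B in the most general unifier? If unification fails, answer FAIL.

FAIL

Decompose mk/2: mk(B,b) = Y1,  leaf(B) = leaf(mk(b,false)).
Bind Y1 := mk(B,b); substituting into the 2 remaining equations that mention Y1 gives: mk(leaf(Z),mk(b,mk(false,mk(B,b)))) = mk(leaf(mk(leaf(W),mk(b,false))),mk(b,U)),  mk(leaf(mk(mk(mk(B,b),k),X)),b) = mk(leaf(mk(W,leaf(Q))),k).
Decompose leaf/1: B = mk(b,false).
Bind B := mk(b,false); substituting into the 2 remaining equations that mention B gives: mk(leaf(Z),mk(b,mk(false,mk(mk(b,false),b)))) = mk(leaf(mk(leaf(W),mk(b,false))),mk(b,U)),  mk(leaf(mk(mk(mk(mk(b,false),b),k),X)),b) = mk(leaf(mk(W,leaf(Q))),k). Substituting into the earlier binding gives Y1 := mk(mk(b,false),b).
Decompose mk/2: mk(k,S) = mk(k,mk(k,false)),  mk(Q,false) = mk(leaf(mk(Z,k)),false).
Decompose mk/2: k = k,  S = mk(k,false).
Delete trivial equation k = k.
Bind S := mk(k,false); no other remaining equation mentions S.
Decompose mk/2: Q = leaf(mk(Z,k)),  false = false.
Bind Q := leaf(mk(Z,k)); substituting into the one remaining equation that mentions Q gives: mk(leaf(mk(mk(mk(mk(b,false),b),k),X)),b) = mk(leaf(mk(W,leaf(leaf(mk(Z,k))))),k).
Delete trivial equation false = false.
Decompose mk/2: leaf(Z) = leaf(mk(leaf(W),mk(b,false))),  mk(b,mk(false,mk(mk(b,false),b))) = mk(b,U).
Decompose leaf/1: Z = mk(leaf(W),mk(b,false)).
Bind Z := mk(leaf(W),mk(b,false)); substituting into the one remaining equation that mentions Z gives: mk(leaf(mk(mk(mk(mk(b,false),b),k),X)),b) = mk(leaf(mk(W,leaf(leaf(mk(mk(leaf(W),mk(b,false)),k))))),k). Substituting into the earlier binding gives Q := leaf(mk(mk(leaf(W),mk(b,false)),k)).
Decompose mk/2: b = b,  mk(false,mk(mk(b,false),b)) = U.
Delete trivial equation b = b.
Bind U := mk(false,mk(mk(b,false),b)); no other remaining equation mentions U.
Decompose mk/2: leaf(mk(mk(mk(mk(b,false),b),k),X)) = leaf(mk(W,leaf(leaf(mk(mk(leaf(W),mk(b,false)),k))))),  b = k.
Decompose leaf/1: mk(mk(mk(mk(b,false),b),k),X) = mk(W,leaf(leaf(mk(mk(leaf(W),mk(b,false)),k)))).
Decompose mk/2: mk(mk(mk(b,false),b),k) = W,  X = leaf(leaf(mk(mk(leaf(W),mk(b,false)),k))).
Bind W := mk(mk(mk(b,false),b),k); substituting into the one remaining equation that mentions W gives: X = leaf(leaf(mk(mk(leaf(mk(mk(mk(b,false),b),k)),mk(b,false)),k))). Substituting into the earlier bindings gives Q := leaf(mk(mk(leaf(mk(mk(mk(b,false),b),k)),mk(b,false)),k)), Z := mk(leaf(mk(mk(mk(b,false),b),k)),mk(b,false)).
Bind X := leaf(leaf(mk(mk(leaf(mk(mk(mk(b,false),b),k)),mk(b,false)),k))); no other remaining equation mentions X.
Clash: constants b and k differ; no unifier exists.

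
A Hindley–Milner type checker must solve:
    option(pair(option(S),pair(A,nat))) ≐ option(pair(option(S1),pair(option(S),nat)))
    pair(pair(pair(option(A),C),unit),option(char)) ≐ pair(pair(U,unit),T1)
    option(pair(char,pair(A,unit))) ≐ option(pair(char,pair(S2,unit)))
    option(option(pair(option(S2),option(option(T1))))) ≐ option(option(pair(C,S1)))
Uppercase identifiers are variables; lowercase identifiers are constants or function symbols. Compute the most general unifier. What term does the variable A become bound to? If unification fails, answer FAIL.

option(option(option(option(char))))

Decompose option/1: pair(option(S),pair(A,nat)) ≐ pair(option(S1),pair(option(S),nat)).
Decompose pair/2: option(S) ≐ option(S1),  pair(A,nat) ≐ pair(option(S),nat).
Decompose option/1: S ≐ S1.
Bind S := S1; substituting into the one remaining equation that mentions S gives: pair(A,nat) ≐ pair(option(S1),nat).
Decompose pair/2: A ≐ option(S1),  nat ≐ nat.
Bind A := option(S1); substituting into the 2 remaining equations that mention A gives: pair(pair(pair(option(option(S1)),C),unit),option(char)) ≐ pair(pair(U,unit),T1),  option(pair(char,pair(option(S1),unit))) ≐ option(pair(char,pair(S2,unit))).
Delete trivial equation nat ≐ nat.
Decompose pair/2: pair(pair(option(option(S1)),C),unit) ≐ pair(U,unit),  option(char) ≐ T1.
Decompose pair/2: pair(option(option(S1)),C) ≐ U,  unit ≐ unit.
Bind U := pair(option(option(S1)),C); no other remaining equation mentions U.
Delete trivial equation unit ≐ unit.
Bind T1 := option(char); substituting into the one remaining equation that mentions T1 gives: option(option(pair(option(S2),option(option(option(char)))))) ≐ option(option(pair(C,S1))).
Decompose option/1: pair(char,pair(option(S1),unit)) ≐ pair(char,pair(S2,unit)).
Decompose pair/2: char ≐ char,  pair(option(S1),unit) ≐ pair(S2,unit).
Delete trivial equation char ≐ char.
Decompose pair/2: option(S1) ≐ S2,  unit ≐ unit.
Bind S2 := option(S1); substituting into the one remaining equation that mentions S2 gives: option(option(pair(option(option(S1)),option(option(option(char)))))) ≐ option(option(pair(C,S1))).
Delete trivial equation unit ≐ unit.
Decompose option/1: option(pair(option(option(S1)),option(option(option(char))))) ≐ option(pair(C,S1)).
Decompose option/1: pair(option(option(S1)),option(option(option(char)))) ≐ pair(C,S1).
Decompose pair/2: option(option(S1)) ≐ C,  option(option(option(char))) ≐ S1.
Bind C := option(option(S1)); no other remaining equation mentions C. Substituting into the earlier binding gives U := pair(option(option(S1)),option(option(S1))).
Bind S1 := option(option(option(char))). Substituting into the earlier bindings gives S := option(option(option(char))), A := option(option(option(option(char)))), U := pair(option(option(option(option(option(char))))),option(option(option(option(option(char)))))), S2 := option(option(option(option(char)))), C := option(option(option(option(option(char))))).
MGU = { S := option(option(option(char))), A := option(option(option(option(char)))), U := pair(option(option(option(option(option(char))))),option(option(option(option(option(char)))))), T1 := option(char), S2 := option(option(option(option(char)))), C := option(option(option(option(option(char))))), S1 := option(option(option(char))) }, so A := option(option(option(option(char)))).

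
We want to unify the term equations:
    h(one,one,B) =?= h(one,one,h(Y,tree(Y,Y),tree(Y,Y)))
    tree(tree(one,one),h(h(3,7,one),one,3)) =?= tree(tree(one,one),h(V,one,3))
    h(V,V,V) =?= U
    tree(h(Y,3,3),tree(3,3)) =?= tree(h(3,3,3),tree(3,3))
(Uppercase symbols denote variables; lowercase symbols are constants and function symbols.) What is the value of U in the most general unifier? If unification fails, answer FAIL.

Decompose h/3: one =?= one,  one =?= one,  B =?= h(Y,tree(Y,Y),tree(Y,Y)).
Delete trivial equation one =?= one.
Delete trivial equation one =?= one.
Bind B := h(Y,tree(Y,Y),tree(Y,Y)); no other remaining equation mentions B.
Decompose tree/2: tree(one,one) =?= tree(one,one),  h(h(3,7,one),one,3) =?= h(V,one,3).
Delete trivial equation tree(one,one) =?= tree(one,one).
Decompose h/3: h(3,7,one) =?= V,  one =?= one,  3 =?= 3.
Bind V := h(3,7,one); substituting into the one remaining equation that mentions V gives: h(h(3,7,one),h(3,7,one),h(3,7,one)) =?= U.
Delete trivial equation one =?= one.
Delete trivial equation 3 =?= 3.
Bind U := h(h(3,7,one),h(3,7,one),h(3,7,one)); no other remaining equation mentions U.
Decompose tree/2: h(Y,3,3) =?= h(3,3,3),  tree(3,3) =?= tree(3,3).
Decompose h/3: Y =?= 3,  3 =?= 3,  3 =?= 3.
Bind Y := 3; no other remaining equation mentions Y. Substituting into the earlier binding gives B := h(3,tree(3,3),tree(3,3)).
Delete trivial equation 3 =?= 3.
Delete trivial equation 3 =?= 3.
Delete trivial equation tree(3,3) =?= tree(3,3).
MGU = { B -> h(3,tree(3,3),tree(3,3)), V -> h(3,7,one), U -> h(h(3,7,one),h(3,7,one),h(3,7,one)), Y -> 3 }, so U -> h(h(3,7,one),h(3,7,one),h(3,7,one)).

h(h(3,7,one),h(3,7,one),h(3,7,one))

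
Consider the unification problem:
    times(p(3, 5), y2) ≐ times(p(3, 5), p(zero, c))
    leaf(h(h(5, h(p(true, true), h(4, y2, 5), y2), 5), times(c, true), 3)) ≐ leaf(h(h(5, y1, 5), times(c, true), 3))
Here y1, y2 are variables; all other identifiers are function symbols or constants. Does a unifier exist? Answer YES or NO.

YES

Decompose times/2: p(3, 5) ≐ p(3, 5),  y2 ≐ p(zero, c).
Delete trivial equation p(3, 5) ≐ p(3, 5).
Bind y2 := p(zero, c); substituting into the remaining equation gives: leaf(h(h(5, h(p(true, true), h(4, p(zero, c), 5), p(zero, c)), 5), times(c, true), 3)) ≐ leaf(h(h(5, y1, 5), times(c, true), 3)).
Decompose leaf/1: h(h(5, h(p(true, true), h(4, p(zero, c), 5), p(zero, c)), 5), times(c, true), 3) ≐ h(h(5, y1, 5), times(c, true), 3).
Decompose h/3: h(5, h(p(true, true), h(4, p(zero, c), 5), p(zero, c)), 5) ≐ h(5, y1, 5),  times(c, true) ≐ times(c, true),  3 ≐ 3.
Decompose h/3: 5 ≐ 5,  h(p(true, true), h(4, p(zero, c), 5), p(zero, c)) ≐ y1,  5 ≐ 5.
Delete trivial equation 5 ≐ 5.
Bind y1 := h(p(true, true), h(4, p(zero, c), 5), p(zero, c)); no other remaining equation mentions y1.
Delete trivial equation 5 ≐ 5.
Delete trivial equation times(c, true) ≐ times(c, true).
Delete trivial equation 3 ≐ 3.
No equations remain and no clash or occurs-check failure arose, so a unifier exists.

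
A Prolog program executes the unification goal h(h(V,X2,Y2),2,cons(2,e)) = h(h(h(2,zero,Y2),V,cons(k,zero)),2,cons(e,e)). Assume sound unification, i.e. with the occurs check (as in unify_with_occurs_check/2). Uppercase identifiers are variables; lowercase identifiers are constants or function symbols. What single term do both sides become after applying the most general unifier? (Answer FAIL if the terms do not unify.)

FAIL

Decompose h/3: h(V,X2,Y2) = h(h(2,zero,Y2),V,cons(k,zero)),  2 = 2,  cons(2,e) = cons(e,e).
Decompose h/3: V = h(2,zero,Y2),  X2 = V,  Y2 = cons(k,zero).
Bind V := h(2,zero,Y2); substituting into the one remaining equation that mentions V gives: X2 = h(2,zero,Y2).
Bind X2 := h(2,zero,Y2); no other remaining equation mentions X2.
Bind Y2 := cons(k,zero); no other remaining equation mentions Y2. Substituting into the earlier bindings gives V := h(2,zero,cons(k,zero)), X2 := h(2,zero,cons(k,zero)).
Delete trivial equation 2 = 2.
Decompose cons/2: 2 = e,  e = e.
Clash: constants 2 and e differ; no unifier exists.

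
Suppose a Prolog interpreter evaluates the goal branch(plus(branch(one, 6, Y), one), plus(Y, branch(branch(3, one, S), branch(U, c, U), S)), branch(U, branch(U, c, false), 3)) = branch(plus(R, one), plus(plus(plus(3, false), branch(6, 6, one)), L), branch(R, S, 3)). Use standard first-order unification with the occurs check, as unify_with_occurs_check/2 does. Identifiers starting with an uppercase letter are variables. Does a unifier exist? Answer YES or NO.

Decompose branch/3: plus(branch(one, 6, Y), one) = plus(R, one),  plus(Y, branch(branch(3, one, S), branch(U, c, U), S)) = plus(plus(plus(3, false), branch(6, 6, one)), L),  branch(U, branch(U, c, false), 3) = branch(R, S, 3).
Decompose plus/2: branch(one, 6, Y) = R,  one = one.
Bind R := branch(one, 6, Y); substituting into the one remaining equation that mentions R gives: branch(U, branch(U, c, false), 3) = branch(branch(one, 6, Y), S, 3).
Delete trivial equation one = one.
Decompose plus/2: Y = plus(plus(3, false), branch(6, 6, one)),  branch(branch(3, one, S), branch(U, c, U), S) = L.
Bind Y := plus(plus(3, false), branch(6, 6, one)); substituting into the one remaining equation that mentions Y gives: branch(U, branch(U, c, false), 3) = branch(branch(one, 6, plus(plus(3, false), branch(6, 6, one))), S, 3). Substituting into the earlier binding gives R := branch(one, 6, plus(plus(3, false), branch(6, 6, one))).
Bind L := branch(branch(3, one, S), branch(U, c, U), S); no other remaining equation mentions L.
Decompose branch/3: U = branch(one, 6, plus(plus(3, false), branch(6, 6, one))),  branch(U, c, false) = S,  3 = 3.
Bind U := branch(one, 6, plus(plus(3, false), branch(6, 6, one))); substituting into the one remaining equation that mentions U gives: branch(branch(one, 6, plus(plus(3, false), branch(6, 6, one))), c, false) = S. Substituting into the earlier binding gives L := branch(branch(3, one, S), branch(branch(one, 6, plus(plus(3, false), branch(6, 6, one))), c, branch(one, 6, plus(plus(3, false), branch(6, 6, one)))), S).
Bind S := branch(branch(one, 6, plus(plus(3, false), branch(6, 6, one))), c, false); no other remaining equation mentions S. Substituting into the earlier binding gives L := branch(branch(3, one, branch(branch(one, 6, plus(plus(3, false), branch(6, 6, one))), c, false)), branch(branch(one, 6, plus(plus(3, false), branch(6, 6, one))), c, branch(one, 6, plus(plus(3, false), branch(6, 6, one)))), branch(branch(one, 6, plus(plus(3, false), branch(6, 6, one))), c, false)).
Delete trivial equation 3 = 3.
No equations remain and no clash or occurs-check failure arose, so a unifier exists.

YES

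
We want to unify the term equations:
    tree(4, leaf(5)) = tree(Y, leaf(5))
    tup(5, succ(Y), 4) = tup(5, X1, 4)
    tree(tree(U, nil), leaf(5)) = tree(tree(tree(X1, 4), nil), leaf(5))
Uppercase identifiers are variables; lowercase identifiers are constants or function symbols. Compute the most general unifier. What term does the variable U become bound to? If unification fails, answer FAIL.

tree(succ(4), 4)

Decompose tree/2: 4 = Y,  leaf(5) = leaf(5).
Bind Y := 4; substituting into the one remaining equation that mentions Y gives: tup(5, succ(4), 4) = tup(5, X1, 4).
Delete trivial equation leaf(5) = leaf(5).
Decompose tup/3: 5 = 5,  succ(4) = X1,  4 = 4.
Delete trivial equation 5 = 5.
Bind X1 := succ(4); substituting into the one remaining equation that mentions X1 gives: tree(tree(U, nil), leaf(5)) = tree(tree(tree(succ(4), 4), nil), leaf(5)).
Delete trivial equation 4 = 4.
Decompose tree/2: tree(U, nil) = tree(tree(succ(4), 4), nil),  leaf(5) = leaf(5).
Decompose tree/2: U = tree(succ(4), 4),  nil = nil.
Bind U := tree(succ(4), 4); no other remaining equation mentions U.
Delete trivial equation nil = nil.
Delete trivial equation leaf(5) = leaf(5).
MGU = { Y ↦ 4, X1 ↦ succ(4), U ↦ tree(succ(4), 4) }, so U ↦ tree(succ(4), 4).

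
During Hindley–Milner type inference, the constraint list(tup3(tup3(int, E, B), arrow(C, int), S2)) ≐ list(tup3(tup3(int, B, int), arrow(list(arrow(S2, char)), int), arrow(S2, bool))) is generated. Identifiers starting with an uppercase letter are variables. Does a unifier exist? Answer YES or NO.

Decompose list/1: tup3(tup3(int, E, B), arrow(C, int), S2) ≐ tup3(tup3(int, B, int), arrow(list(arrow(S2, char)), int), arrow(S2, bool)).
Decompose tup3/3: tup3(int, E, B) ≐ tup3(int, B, int),  arrow(C, int) ≐ arrow(list(arrow(S2, char)), int),  S2 ≐ arrow(S2, bool).
Decompose tup3/3: int ≐ int,  E ≐ B,  B ≐ int.
Delete trivial equation int ≐ int.
Bind E := B; no other remaining equation mentions E.
Bind B := int; no other remaining equation mentions B. Substituting into the earlier binding gives E := int.
Decompose arrow/2: C ≐ list(arrow(S2, char)),  int ≐ int.
Bind C := list(arrow(S2, char)); no other remaining equation mentions C.
Delete trivial equation int ≐ int.
Occurs check fails: S2 occurs in arrow(S2, bool); the equation S2 ≐ arrow(S2, bool) has no finite solution.

NO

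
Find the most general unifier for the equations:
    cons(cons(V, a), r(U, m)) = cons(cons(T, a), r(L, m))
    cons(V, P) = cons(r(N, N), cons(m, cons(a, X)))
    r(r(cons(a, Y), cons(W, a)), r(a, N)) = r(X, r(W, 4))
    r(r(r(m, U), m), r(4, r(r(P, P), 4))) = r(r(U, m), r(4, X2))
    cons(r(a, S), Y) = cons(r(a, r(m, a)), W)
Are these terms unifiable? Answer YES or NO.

NO

Decompose cons/2: cons(V, a) = cons(T, a),  r(U, m) = r(L, m).
Decompose cons/2: V = T,  a = a.
Bind V := T; substituting into the one remaining equation that mentions V gives: cons(T, P) = cons(r(N, N), cons(m, cons(a, X))).
Delete trivial equation a = a.
Decompose r/2: U = L,  m = m.
Bind U := L; substituting into the one remaining equation that mentions U gives: r(r(r(m, L), m), r(4, r(r(P, P), 4))) = r(r(L, m), r(4, X2)).
Delete trivial equation m = m.
Decompose cons/2: T = r(N, N),  P = cons(m, cons(a, X)).
Bind T := r(N, N); no other remaining equation mentions T. Substituting into the earlier binding gives V := r(N, N).
Bind P := cons(m, cons(a, X)); substituting into the one remaining equation that mentions P gives: r(r(r(m, L), m), r(4, r(r(cons(m, cons(a, X)), cons(m, cons(a, X))), 4))) = r(r(L, m), r(4, X2)).
Decompose r/2: r(cons(a, Y), cons(W, a)) = X,  r(a, N) = r(W, 4).
Bind X := r(cons(a, Y), cons(W, a)); substituting into the one remaining equation that mentions X gives: r(r(r(m, L), m), r(4, r(r(cons(m, cons(a, r(cons(a, Y), cons(W, a)))), cons(m, cons(a, r(cons(a, Y), cons(W, a))))), 4))) = r(r(L, m), r(4, X2)). Substituting into the earlier binding gives P := cons(m, cons(a, r(cons(a, Y), cons(W, a)))).
Decompose r/2: a = W,  N = 4.
Bind W := a; substituting into the 2 remaining equations that mention W gives: r(r(r(m, L), m), r(4, r(r(cons(m, cons(a, r(cons(a, Y), cons(a, a)))), cons(m, cons(a, r(cons(a, Y), cons(a, a))))), 4))) = r(r(L, m), r(4, X2)),  cons(r(a, S), Y) = cons(r(a, r(m, a)), a). Substituting into the earlier bindings gives P := cons(m, cons(a, r(cons(a, Y), cons(a, a)))), X := r(cons(a, Y), cons(a, a)).
Bind N := 4; no other remaining equation mentions N. Substituting into the earlier bindings gives V := r(4, 4), T := r(4, 4).
Decompose r/2: r(r(m, L), m) = r(L, m),  r(4, r(r(cons(m, cons(a, r(cons(a, Y), cons(a, a)))), cons(m, cons(a, r(cons(a, Y), cons(a, a))))), 4)) = r(4, X2).
Decompose r/2: r(m, L) = L,  m = m.
Occurs check fails: L occurs in r(m, L); the equation L = r(m, L) has no finite solution.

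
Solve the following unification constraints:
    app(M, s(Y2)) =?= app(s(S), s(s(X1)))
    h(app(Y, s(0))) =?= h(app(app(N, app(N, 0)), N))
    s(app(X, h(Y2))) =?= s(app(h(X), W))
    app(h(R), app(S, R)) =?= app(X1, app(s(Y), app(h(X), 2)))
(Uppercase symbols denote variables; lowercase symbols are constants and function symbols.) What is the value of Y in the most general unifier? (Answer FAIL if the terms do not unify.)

FAIL

Decompose app/2: M =?= s(S),  s(Y2) =?= s(s(X1)).
Bind M := s(S); no other remaining equation mentions M.
Decompose s/1: Y2 =?= s(X1).
Bind Y2 := s(X1); substituting into the one remaining equation that mentions Y2 gives: s(app(X, h(s(X1)))) =?= s(app(h(X), W)).
Decompose h/1: app(Y, s(0)) =?= app(app(N, app(N, 0)), N).
Decompose app/2: Y =?= app(N, app(N, 0)),  s(0) =?= N.
Bind Y := app(N, app(N, 0)); substituting into the one remaining equation that mentions Y gives: app(h(R), app(S, R)) =?= app(X1, app(s(app(N, app(N, 0))), app(h(X), 2))).
Bind N := s(0); substituting into the one remaining equation that mentions N gives: app(h(R), app(S, R)) =?= app(X1, app(s(app(s(0), app(s(0), 0))), app(h(X), 2))). Substituting into the earlier binding gives Y := app(s(0), app(s(0), 0)).
Decompose s/1: app(X, h(s(X1))) =?= app(h(X), W).
Decompose app/2: X =?= h(X),  h(s(X1)) =?= W.
Occurs check fails: X occurs in h(X); the equation X =?= h(X) has no finite solution.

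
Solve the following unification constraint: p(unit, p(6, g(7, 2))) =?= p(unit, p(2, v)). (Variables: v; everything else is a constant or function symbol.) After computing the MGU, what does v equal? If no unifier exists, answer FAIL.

FAIL

Decompose p/2: unit =?= unit,  p(6, g(7, 2)) =?= p(2, v).
Delete trivial equation unit =?= unit.
Decompose p/2: 6 =?= 2,  g(7, 2) =?= v.
Clash: constants 6 and 2 differ; no unifier exists.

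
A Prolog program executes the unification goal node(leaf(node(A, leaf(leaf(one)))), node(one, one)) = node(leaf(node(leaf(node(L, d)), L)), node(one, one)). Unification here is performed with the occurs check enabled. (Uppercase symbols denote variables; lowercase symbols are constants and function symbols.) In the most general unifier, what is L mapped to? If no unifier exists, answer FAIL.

leaf(leaf(one))

Decompose node/2: leaf(node(A, leaf(leaf(one)))) = leaf(node(leaf(node(L, d)), L)),  node(one, one) = node(one, one).
Decompose leaf/1: node(A, leaf(leaf(one))) = node(leaf(node(L, d)), L).
Decompose node/2: A = leaf(node(L, d)),  leaf(leaf(one)) = L.
Bind A := leaf(node(L, d)); no other remaining equation mentions A.
Bind L := leaf(leaf(one)); no other remaining equation mentions L. Substituting into the earlier binding gives A := leaf(node(leaf(leaf(one)), d)).
Delete trivial equation node(one, one) = node(one, one).
MGU = { A -> leaf(node(leaf(leaf(one)), d)), L -> leaf(leaf(one)) }, so L -> leaf(leaf(one)).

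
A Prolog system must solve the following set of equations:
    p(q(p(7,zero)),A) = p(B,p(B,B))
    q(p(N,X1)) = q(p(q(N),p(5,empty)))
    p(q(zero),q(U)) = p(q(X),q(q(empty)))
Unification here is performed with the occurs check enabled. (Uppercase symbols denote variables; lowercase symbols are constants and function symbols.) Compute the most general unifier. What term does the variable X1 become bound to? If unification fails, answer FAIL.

FAIL

Decompose p/2: q(p(7,zero)) = B,  A = p(B,B).
Bind B := q(p(7,zero)); substituting into the one remaining equation that mentions B gives: A = p(q(p(7,zero)),q(p(7,zero))).
Bind A := p(q(p(7,zero)),q(p(7,zero))); no other remaining equation mentions A.
Decompose q/1: p(N,X1) = p(q(N),p(5,empty)).
Decompose p/2: N = q(N),  X1 = p(5,empty).
Occurs check fails: N occurs in q(N); the equation N = q(N) has no finite solution.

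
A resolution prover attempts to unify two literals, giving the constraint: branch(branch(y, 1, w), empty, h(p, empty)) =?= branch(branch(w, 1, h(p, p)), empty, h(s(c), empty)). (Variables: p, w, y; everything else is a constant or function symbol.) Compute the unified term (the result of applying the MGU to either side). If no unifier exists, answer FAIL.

branch(branch(h(s(c), s(c)), 1, h(s(c), s(c))), empty, h(s(c), empty))

Decompose branch/3: branch(y, 1, w) =?= branch(w, 1, h(p, p)),  empty =?= empty,  h(p, empty) =?= h(s(c), empty).
Decompose branch/3: y =?= w,  1 =?= 1,  w =?= h(p, p).
Bind y := w; no other remaining equation mentions y.
Delete trivial equation 1 =?= 1.
Bind w := h(p, p); no other remaining equation mentions w. Substituting into the earlier binding gives y := h(p, p).
Delete trivial equation empty =?= empty.
Decompose h/2: p =?= s(c),  empty =?= empty.
Bind p := s(c); no other remaining equation mentions p. Substituting into the earlier bindings gives y := h(s(c), s(c)), w := h(s(c), s(c)).
Delete trivial equation empty =?= empty.
Applying the MGU to either side gives branch(branch(h(s(c), s(c)), 1, h(s(c), s(c))), empty, h(s(c), empty)).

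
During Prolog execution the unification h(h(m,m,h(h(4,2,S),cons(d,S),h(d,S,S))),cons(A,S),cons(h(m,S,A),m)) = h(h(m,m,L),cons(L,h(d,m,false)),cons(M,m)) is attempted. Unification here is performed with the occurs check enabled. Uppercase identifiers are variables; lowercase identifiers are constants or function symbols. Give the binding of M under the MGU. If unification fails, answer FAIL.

Decompose h/3: h(m,m,h(h(4,2,S),cons(d,S),h(d,S,S))) = h(m,m,L),  cons(A,S) = cons(L,h(d,m,false)),  cons(h(m,S,A),m) = cons(M,m).
Decompose h/3: m = m,  m = m,  h(h(4,2,S),cons(d,S),h(d,S,S)) = L.
Delete trivial equation m = m.
Delete trivial equation m = m.
Bind L := h(h(4,2,S),cons(d,S),h(d,S,S)); substituting into the one remaining equation that mentions L gives: cons(A,S) = cons(h(h(4,2,S),cons(d,S),h(d,S,S)),h(d,m,false)).
Decompose cons/2: A = h(h(4,2,S),cons(d,S),h(d,S,S)),  S = h(d,m,false).
Bind A := h(h(4,2,S),cons(d,S),h(d,S,S)); substituting into the one remaining equation that mentions A gives: cons(h(m,S,h(h(4,2,S),cons(d,S),h(d,S,S))),m) = cons(M,m).
Bind S := h(d,m,false); substituting into the remaining equation gives: cons(h(m,h(d,m,false),h(h(4,2,h(d,m,false)),cons(d,h(d,m,false)),h(d,h(d,m,false),h(d,m,false)))),m) = cons(M,m). Substituting into the earlier bindings gives L := h(h(4,2,h(d,m,false)),cons(d,h(d,m,false)),h(d,h(d,m,false),h(d,m,false))), A := h(h(4,2,h(d,m,false)),cons(d,h(d,m,false)),h(d,h(d,m,false),h(d,m,false))).
Decompose cons/2: h(m,h(d,m,false),h(h(4,2,h(d,m,false)),cons(d,h(d,m,false)),h(d,h(d,m,false),h(d,m,false)))) = M,  m = m.
Bind M := h(m,h(d,m,false),h(h(4,2,h(d,m,false)),cons(d,h(d,m,false)),h(d,h(d,m,false),h(d,m,false)))); no other remaining equation mentions M.
Delete trivial equation m = m.
MGU = { L = h(h(4,2,h(d,m,false)),cons(d,h(d,m,false)),h(d,h(d,m,false),h(d,m,false))), A = h(h(4,2,h(d,m,false)),cons(d,h(d,m,false)),h(d,h(d,m,false),h(d,m,false))), S = h(d,m,false), M = h(m,h(d,m,false),h(h(4,2,h(d,m,false)),cons(d,h(d,m,false)),h(d,h(d,m,false),h(d,m,false)))) }, so M = h(m,h(d,m,false),h(h(4,2,h(d,m,false)),cons(d,h(d,m,false)),h(d,h(d,m,false),h(d,m,false)))).

h(m,h(d,m,false),h(h(4,2,h(d,m,false)),cons(d,h(d,m,false)),h(d,h(d,m,false),h(d,m,false))))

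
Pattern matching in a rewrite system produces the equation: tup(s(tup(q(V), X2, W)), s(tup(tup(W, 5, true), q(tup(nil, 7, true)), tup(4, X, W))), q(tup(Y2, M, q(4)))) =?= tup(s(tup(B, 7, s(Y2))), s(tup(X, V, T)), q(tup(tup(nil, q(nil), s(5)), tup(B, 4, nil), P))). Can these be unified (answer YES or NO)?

YES

Decompose tup/3: s(tup(q(V), X2, W)) =?= s(tup(B, 7, s(Y2))),  s(tup(tup(W, 5, true), q(tup(nil, 7, true)), tup(4, X, W))) =?= s(tup(X, V, T)),  q(tup(Y2, M, q(4))) =?= q(tup(tup(nil, q(nil), s(5)), tup(B, 4, nil), P)).
Decompose s/1: tup(q(V), X2, W) =?= tup(B, 7, s(Y2)).
Decompose tup/3: q(V) =?= B,  X2 =?= 7,  W =?= s(Y2).
Bind B := q(V); substituting into the one remaining equation that mentions B gives: q(tup(Y2, M, q(4))) =?= q(tup(tup(nil, q(nil), s(5)), tup(q(V), 4, nil), P)).
Bind X2 := 7; no other remaining equation mentions X2.
Bind W := s(Y2); substituting into the one remaining equation that mentions W gives: s(tup(tup(s(Y2), 5, true), q(tup(nil, 7, true)), tup(4, X, s(Y2)))) =?= s(tup(X, V, T)).
Decompose s/1: tup(tup(s(Y2), 5, true), q(tup(nil, 7, true)), tup(4, X, s(Y2))) =?= tup(X, V, T).
Decompose tup/3: tup(s(Y2), 5, true) =?= X,  q(tup(nil, 7, true)) =?= V,  tup(4, X, s(Y2)) =?= T.
Bind X := tup(s(Y2), 5, true); substituting into the one remaining equation that mentions X gives: tup(4, tup(s(Y2), 5, true), s(Y2)) =?= T.
Bind V := q(tup(nil, 7, true)); substituting into the one remaining equation that mentions V gives: q(tup(Y2, M, q(4))) =?= q(tup(tup(nil, q(nil), s(5)), tup(q(q(tup(nil, 7, true))), 4, nil), P)). Substituting into the earlier binding gives B := q(q(tup(nil, 7, true))).
Bind T := tup(4, tup(s(Y2), 5, true), s(Y2)); no other remaining equation mentions T.
Decompose q/1: tup(Y2, M, q(4)) =?= tup(tup(nil, q(nil), s(5)), tup(q(q(tup(nil, 7, true))), 4, nil), P).
Decompose tup/3: Y2 =?= tup(nil, q(nil), s(5)),  M =?= tup(q(q(tup(nil, 7, true))), 4, nil),  q(4) =?= P.
Bind Y2 := tup(nil, q(nil), s(5)); no other remaining equation mentions Y2. Substituting into the earlier bindings gives W := s(tup(nil, q(nil), s(5))), X := tup(s(tup(nil, q(nil), s(5))), 5, true), T := tup(4, tup(s(tup(nil, q(nil), s(5))), 5, true), s(tup(nil, q(nil), s(5)))).
Bind M := tup(q(q(tup(nil, 7, true))), 4, nil); no other remaining equation mentions M.
Bind P := q(4).
No equations remain and no clash or occurs-check failure arose, so a unifier exists.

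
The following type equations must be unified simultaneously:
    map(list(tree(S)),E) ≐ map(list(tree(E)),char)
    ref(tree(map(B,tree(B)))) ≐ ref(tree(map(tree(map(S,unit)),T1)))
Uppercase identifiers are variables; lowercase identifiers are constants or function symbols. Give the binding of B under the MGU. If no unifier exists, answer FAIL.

Decompose map/2: list(tree(S)) ≐ list(tree(E)),  E ≐ char.
Decompose list/1: tree(S) ≐ tree(E).
Decompose tree/1: S ≐ E.
Bind S := E; substituting into the one remaining equation that mentions S gives: ref(tree(map(B,tree(B)))) ≐ ref(tree(map(tree(map(E,unit)),T1))).
Bind E := char; substituting into the remaining equation gives: ref(tree(map(B,tree(B)))) ≐ ref(tree(map(tree(map(char,unit)),T1))). Substituting into the earlier binding gives S := char.
Decompose ref/1: tree(map(B,tree(B))) ≐ tree(map(tree(map(char,unit)),T1)).
Decompose tree/1: map(B,tree(B)) ≐ map(tree(map(char,unit)),T1).
Decompose map/2: B ≐ tree(map(char,unit)),  tree(B) ≐ T1.
Bind B := tree(map(char,unit)); substituting into the remaining equation gives: tree(tree(map(char,unit))) ≐ T1.
Bind T1 := tree(tree(map(char,unit))).
MGU = { S := char, E := char, B := tree(map(char,unit)), T1 := tree(tree(map(char,unit))) }, so B := tree(map(char,unit)).

tree(map(char,unit))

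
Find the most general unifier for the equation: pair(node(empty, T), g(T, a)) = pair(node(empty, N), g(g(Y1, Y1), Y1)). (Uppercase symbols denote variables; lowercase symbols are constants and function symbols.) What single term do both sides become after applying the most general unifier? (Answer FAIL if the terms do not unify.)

pair(node(empty, g(a, a)), g(g(a, a), a))

Decompose pair/2: node(empty, T) = node(empty, N),  g(T, a) = g(g(Y1, Y1), Y1).
Decompose node/2: empty = empty,  T = N.
Delete trivial equation empty = empty.
Bind T := N; substituting into the remaining equation gives: g(N, a) = g(g(Y1, Y1), Y1).
Decompose g/2: N = g(Y1, Y1),  a = Y1.
Bind N := g(Y1, Y1); no other remaining equation mentions N. Substituting into the earlier binding gives T := g(Y1, Y1).
Bind Y1 := a. Substituting into the earlier bindings gives T := g(a, a), N := g(a, a).
Applying the MGU to either side gives pair(node(empty, g(a, a)), g(g(a, a), a)).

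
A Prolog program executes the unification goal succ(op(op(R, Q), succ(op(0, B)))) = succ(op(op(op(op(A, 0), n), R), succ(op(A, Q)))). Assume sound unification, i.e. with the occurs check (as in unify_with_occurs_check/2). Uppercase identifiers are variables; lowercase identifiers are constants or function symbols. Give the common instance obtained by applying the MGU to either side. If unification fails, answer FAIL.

Decompose succ/1: op(op(R, Q), succ(op(0, B))) = op(op(op(op(A, 0), n), R), succ(op(A, Q))).
Decompose op/2: op(R, Q) = op(op(op(A, 0), n), R),  succ(op(0, B)) = succ(op(A, Q)).
Decompose op/2: R = op(op(A, 0), n),  Q = R.
Bind R := op(op(A, 0), n); substituting into the one remaining equation that mentions R gives: Q = op(op(A, 0), n).
Bind Q := op(op(A, 0), n); substituting into the remaining equation gives: succ(op(0, B)) = succ(op(A, op(op(A, 0), n))).
Decompose succ/1: op(0, B) = op(A, op(op(A, 0), n)).
Decompose op/2: 0 = A,  B = op(op(A, 0), n).
Bind A := 0; substituting into the remaining equation gives: B = op(op(0, 0), n). Substituting into the earlier bindings gives R := op(op(0, 0), n), Q := op(op(0, 0), n).
Bind B := op(op(0, 0), n).
Applying the MGU to either side gives succ(op(op(op(op(0, 0), n), op(op(0, 0), n)), succ(op(0, op(op(0, 0), n))))).

succ(op(op(op(op(0, 0), n), op(op(0, 0), n)), succ(op(0, op(op(0, 0), n)))))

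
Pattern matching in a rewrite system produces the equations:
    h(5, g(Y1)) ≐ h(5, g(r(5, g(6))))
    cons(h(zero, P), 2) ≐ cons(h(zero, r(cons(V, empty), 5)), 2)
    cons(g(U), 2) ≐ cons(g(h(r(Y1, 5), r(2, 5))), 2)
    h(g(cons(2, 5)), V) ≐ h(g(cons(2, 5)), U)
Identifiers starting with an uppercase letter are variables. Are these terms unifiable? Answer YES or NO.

Decompose h/2: 5 ≐ 5,  g(Y1) ≐ g(r(5, g(6))).
Delete trivial equation 5 ≐ 5.
Decompose g/1: Y1 ≐ r(5, g(6)).
Bind Y1 := r(5, g(6)); substituting into the one remaining equation that mentions Y1 gives: cons(g(U), 2) ≐ cons(g(h(r(r(5, g(6)), 5), r(2, 5))), 2).
Decompose cons/2: h(zero, P) ≐ h(zero, r(cons(V, empty), 5)),  2 ≐ 2.
Decompose h/2: zero ≐ zero,  P ≐ r(cons(V, empty), 5).
Delete trivial equation zero ≐ zero.
Bind P := r(cons(V, empty), 5); no other remaining equation mentions P.
Delete trivial equation 2 ≐ 2.
Decompose cons/2: g(U) ≐ g(h(r(r(5, g(6)), 5), r(2, 5))),  2 ≐ 2.
Decompose g/1: U ≐ h(r(r(5, g(6)), 5), r(2, 5)).
Bind U := h(r(r(5, g(6)), 5), r(2, 5)); substituting into the one remaining equation that mentions U gives: h(g(cons(2, 5)), V) ≐ h(g(cons(2, 5)), h(r(r(5, g(6)), 5), r(2, 5))).
Delete trivial equation 2 ≐ 2.
Decompose h/2: g(cons(2, 5)) ≐ g(cons(2, 5)),  V ≐ h(r(r(5, g(6)), 5), r(2, 5)).
Delete trivial equation g(cons(2, 5)) ≐ g(cons(2, 5)).
Bind V := h(r(r(5, g(6)), 5), r(2, 5)). Substituting into the earlier binding gives P := r(cons(h(r(r(5, g(6)), 5), r(2, 5)), empty), 5).
No equations remain and no clash or occurs-check failure arose, so a unifier exists.

YES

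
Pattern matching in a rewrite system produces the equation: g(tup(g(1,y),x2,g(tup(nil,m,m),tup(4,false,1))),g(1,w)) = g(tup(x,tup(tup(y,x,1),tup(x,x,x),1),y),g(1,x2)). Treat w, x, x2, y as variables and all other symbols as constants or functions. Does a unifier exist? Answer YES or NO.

YES

Decompose g/2: tup(g(1,y),x2,g(tup(nil,m,m),tup(4,false,1))) = tup(x,tup(tup(y,x,1),tup(x,x,x),1),y),  g(1,w) = g(1,x2).
Decompose tup/3: g(1,y) = x,  x2 = tup(tup(y,x,1),tup(x,x,x),1),  g(tup(nil,m,m),tup(4,false,1)) = y.
Bind x := g(1,y); substituting into the one remaining equation that mentions x gives: x2 = tup(tup(y,g(1,y),1),tup(g(1,y),g(1,y),g(1,y)),1).
Bind x2 := tup(tup(y,g(1,y),1),tup(g(1,y),g(1,y),g(1,y)),1); substituting into the one remaining equation that mentions x2 gives: g(1,w) = g(1,tup(tup(y,g(1,y),1),tup(g(1,y),g(1,y),g(1,y)),1)).
Bind y := g(tup(nil,m,m),tup(4,false,1)); substituting into the remaining equation gives: g(1,w) = g(1,tup(tup(g(tup(nil,m,m),tup(4,false,1)),g(1,g(tup(nil,m,m),tup(4,false,1))),1),tup(g(1,g(tup(nil,m,m),tup(4,false,1))),g(1,g(tup(nil,m,m),tup(4,false,1))),g(1,g(tup(nil,m,m),tup(4,false,1)))),1)). Substituting into the earlier bindings gives x := g(1,g(tup(nil,m,m),tup(4,false,1))), x2 := tup(tup(g(tup(nil,m,m),tup(4,false,1)),g(1,g(tup(nil,m,m),tup(4,false,1))),1),tup(g(1,g(tup(nil,m,m),tup(4,false,1))),g(1,g(tup(nil,m,m),tup(4,false,1))),g(1,g(tup(nil,m,m),tup(4,false,1)))),1).
Decompose g/2: 1 = 1,  w = tup(tup(g(tup(nil,m,m),tup(4,false,1)),g(1,g(tup(nil,m,m),tup(4,false,1))),1),tup(g(1,g(tup(nil,m,m),tup(4,false,1))),g(1,g(tup(nil,m,m),tup(4,false,1))),g(1,g(tup(nil,m,m),tup(4,false,1)))),1).
Delete trivial equation 1 = 1.
Bind w := tup(tup(g(tup(nil,m,m),tup(4,false,1)),g(1,g(tup(nil,m,m),tup(4,false,1))),1),tup(g(1,g(tup(nil,m,m),tup(4,false,1))),g(1,g(tup(nil,m,m),tup(4,false,1))),g(1,g(tup(nil,m,m),tup(4,false,1)))),1).
No equations remain and no clash or occurs-check failure arose, so a unifier exists.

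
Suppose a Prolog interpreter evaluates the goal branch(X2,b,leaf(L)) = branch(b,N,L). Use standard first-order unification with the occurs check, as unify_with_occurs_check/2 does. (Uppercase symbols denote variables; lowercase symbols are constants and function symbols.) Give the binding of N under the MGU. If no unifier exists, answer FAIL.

FAIL

Decompose branch/3: X2 = b,  b = N,  leaf(L) = L.
Bind X2 := b; no other remaining equation mentions X2.
Bind N := b; no other remaining equation mentions N.
Occurs check fails: L occurs in leaf(L); the equation L = leaf(L) has no finite solution.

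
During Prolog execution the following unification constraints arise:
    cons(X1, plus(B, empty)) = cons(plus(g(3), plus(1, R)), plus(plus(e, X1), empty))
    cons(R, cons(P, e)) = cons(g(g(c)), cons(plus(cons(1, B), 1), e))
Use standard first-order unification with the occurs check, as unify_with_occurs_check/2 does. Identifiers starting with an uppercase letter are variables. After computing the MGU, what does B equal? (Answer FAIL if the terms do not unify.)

plus(e, plus(g(3), plus(1, g(g(c)))))

Decompose cons/2: X1 = plus(g(3), plus(1, R)),  plus(B, empty) = plus(plus(e, X1), empty).
Bind X1 := plus(g(3), plus(1, R)); substituting into the one remaining equation that mentions X1 gives: plus(B, empty) = plus(plus(e, plus(g(3), plus(1, R))), empty).
Decompose plus/2: B = plus(e, plus(g(3), plus(1, R))),  empty = empty.
Bind B := plus(e, plus(g(3), plus(1, R))); substituting into the one remaining equation that mentions B gives: cons(R, cons(P, e)) = cons(g(g(c)), cons(plus(cons(1, plus(e, plus(g(3), plus(1, R)))), 1), e)).
Delete trivial equation empty = empty.
Decompose cons/2: R = g(g(c)),  cons(P, e) = cons(plus(cons(1, plus(e, plus(g(3), plus(1, R)))), 1), e).
Bind R := g(g(c)); substituting into the remaining equation gives: cons(P, e) = cons(plus(cons(1, plus(e, plus(g(3), plus(1, g(g(c)))))), 1), e). Substituting into the earlier bindings gives X1 := plus(g(3), plus(1, g(g(c)))), B := plus(e, plus(g(3), plus(1, g(g(c))))).
Decompose cons/2: P = plus(cons(1, plus(e, plus(g(3), plus(1, g(g(c)))))), 1),  e = e.
Bind P := plus(cons(1, plus(e, plus(g(3), plus(1, g(g(c)))))), 1); no other remaining equation mentions P.
Delete trivial equation e = e.
MGU = { X1 ↦ plus(g(3), plus(1, g(g(c)))), B ↦ plus(e, plus(g(3), plus(1, g(g(c))))), R ↦ g(g(c)), P ↦ plus(cons(1, plus(e, plus(g(3), plus(1, g(g(c)))))), 1) }, so B ↦ plus(e, plus(g(3), plus(1, g(g(c))))).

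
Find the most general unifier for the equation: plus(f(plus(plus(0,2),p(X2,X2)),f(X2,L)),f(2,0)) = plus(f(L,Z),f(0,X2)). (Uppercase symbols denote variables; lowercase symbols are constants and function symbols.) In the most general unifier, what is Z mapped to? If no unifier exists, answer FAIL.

Decompose plus/2: f(plus(plus(0,2),p(X2,X2)),f(X2,L)) = f(L,Z),  f(2,0) = f(0,X2).
Decompose f/2: plus(plus(0,2),p(X2,X2)) = L,  f(X2,L) = Z.
Bind L := plus(plus(0,2),p(X2,X2)); substituting into the one remaining equation that mentions L gives: f(X2,plus(plus(0,2),p(X2,X2))) = Z.
Bind Z := f(X2,plus(plus(0,2),p(X2,X2))); no other remaining equation mentions Z.
Decompose f/2: 2 = 0,  0 = X2.
Clash: constants 2 and 0 differ; no unifier exists.

FAIL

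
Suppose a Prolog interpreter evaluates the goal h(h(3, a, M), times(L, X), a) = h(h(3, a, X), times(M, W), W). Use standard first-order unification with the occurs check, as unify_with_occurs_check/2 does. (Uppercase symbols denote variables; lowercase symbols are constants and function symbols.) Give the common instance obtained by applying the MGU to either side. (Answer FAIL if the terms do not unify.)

h(h(3, a, a), times(a, a), a)

Decompose h/3: h(3, a, M) = h(3, a, X),  times(L, X) = times(M, W),  a = W.
Decompose h/3: 3 = 3,  a = a,  M = X.
Delete trivial equation 3 = 3.
Delete trivial equation a = a.
Bind M := X; substituting into the one remaining equation that mentions M gives: times(L, X) = times(X, W).
Decompose times/2: L = X,  X = W.
Bind L := X; no other remaining equation mentions L.
Bind X := W; no other remaining equation mentions X. Substituting into the earlier bindings gives M := W, L := W.
Bind W := a. Substituting into the earlier bindings gives M := a, L := a, X := a.
Applying the MGU to either side gives h(h(3, a, a), times(a, a), a).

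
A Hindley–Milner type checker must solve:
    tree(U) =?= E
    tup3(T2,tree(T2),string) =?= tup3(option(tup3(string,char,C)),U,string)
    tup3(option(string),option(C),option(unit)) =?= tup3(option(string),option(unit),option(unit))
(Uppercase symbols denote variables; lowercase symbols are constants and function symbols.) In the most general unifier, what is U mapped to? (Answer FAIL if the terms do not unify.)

Bind E := tree(U); no other remaining equation mentions E.
Decompose tup3/3: T2 =?= option(tup3(string,char,C)),  tree(T2) =?= U,  string =?= string.
Bind T2 := option(tup3(string,char,C)); substituting into the one remaining equation that mentions T2 gives: tree(option(tup3(string,char,C))) =?= U.
Bind U := tree(option(tup3(string,char,C))); no other remaining equation mentions U. Substituting into the earlier binding gives E := tree(tree(option(tup3(string,char,C)))).
Delete trivial equation string =?= string.
Decompose tup3/3: option(string) =?= option(string),  option(C) =?= option(unit),  option(unit) =?= option(unit).
Delete trivial equation option(string) =?= option(string).
Decompose option/1: C =?= unit.
Bind C := unit; no other remaining equation mentions C. Substituting into the earlier bindings gives E := tree(tree(option(tup3(string,char,unit)))), T2 := option(tup3(string,char,unit)), U := tree(option(tup3(string,char,unit))).
Delete trivial equation option(unit) =?= option(unit).
MGU = { E -> tree(tree(option(tup3(string,char,unit)))), T2 -> option(tup3(string,char,unit)), U -> tree(option(tup3(string,char,unit))), C -> unit }, so U -> tree(option(tup3(string,char,unit))).

tree(option(tup3(string,char,unit)))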